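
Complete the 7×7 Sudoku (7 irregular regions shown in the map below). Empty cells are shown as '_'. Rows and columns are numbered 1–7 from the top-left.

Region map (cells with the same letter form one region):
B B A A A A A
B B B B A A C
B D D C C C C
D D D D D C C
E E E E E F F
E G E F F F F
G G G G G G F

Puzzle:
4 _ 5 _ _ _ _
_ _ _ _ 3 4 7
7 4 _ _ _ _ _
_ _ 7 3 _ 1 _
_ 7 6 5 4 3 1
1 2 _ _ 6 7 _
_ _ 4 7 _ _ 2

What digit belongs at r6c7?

5

r1c7 = 6: row 1 has {4,5}; col 7 has {1,2,7}; region has {3,4,5} → only 6 remains.
r5c1 = 2: row 5 has {1,3,4,5,6,7}; col 1 has {1,4,7}; region has {1,4,5,6,7} → only 2 remains.
r6c3 = 3: row 6 has {1,2,6,7}; col 3 has {4,5,6,7}; region has {1,2,4,5,6,7} → only 3 remains.
r6c4 = 4: row 6 has {1,2,3,6,7}; col 4 has {3,5,7}; region has {1,2,3,6,7} → only 4 remains.
r6c7 = 5: row 6 has {1,2,3,4,6,7}; col 7 has {1,2,6,7}; region has {1,2,3,4,6,7} → only 5 remains.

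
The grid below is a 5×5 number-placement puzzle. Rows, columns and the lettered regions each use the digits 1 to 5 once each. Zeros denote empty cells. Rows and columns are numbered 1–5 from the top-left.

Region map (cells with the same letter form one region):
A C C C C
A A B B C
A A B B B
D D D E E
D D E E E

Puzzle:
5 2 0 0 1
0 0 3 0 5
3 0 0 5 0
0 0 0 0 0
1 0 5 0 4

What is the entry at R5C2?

R1C3 = 4: row 1 has {1,2,5}; col 3 has {3,5}; region has {1,2,5} → only 4 remains.
R1C4 = 3: row 1 has {1,2,4,5}; col 4 has {5}; region has {1,2,4,5} → only 3 remains.
R3C5 = 2: row 3 has {3,5}; col 5 has {1,4,5}; region has {3,5} → only 2 remains.
R4C3 = 2: row 4 has {}; col 3 has {3,4,5}; region has {1} → only 2 remains.
R4C4 = 1: row 4 has {2}; col 4 has {3,5}; region has {4,5} → only 1 remains.
R4C5 = 3: row 4 has {1,2}; col 5 has {1,2,4,5}; region has {1,4,5} → only 3 remains.
R5C2 = 3: row 5 has {1,4,5}; col 2 has {2}; region has {1,2} → only 3 remains.

3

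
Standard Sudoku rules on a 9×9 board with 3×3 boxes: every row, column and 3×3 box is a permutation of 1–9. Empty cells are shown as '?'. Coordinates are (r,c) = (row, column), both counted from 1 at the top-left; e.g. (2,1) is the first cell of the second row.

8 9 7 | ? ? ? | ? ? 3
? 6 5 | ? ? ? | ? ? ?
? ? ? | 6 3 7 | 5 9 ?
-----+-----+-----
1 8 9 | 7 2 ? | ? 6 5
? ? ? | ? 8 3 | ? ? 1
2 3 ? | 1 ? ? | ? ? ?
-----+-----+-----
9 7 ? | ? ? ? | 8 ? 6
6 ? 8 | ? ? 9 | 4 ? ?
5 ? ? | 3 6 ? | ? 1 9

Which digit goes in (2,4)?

8

(3,1) = 4 (sole candidate).
(4,6) = 4 (sole candidate).
(4,7) = 3 (sole candidate).
(5,1) = 7 (sole candidate).
(2,1) = 3 (sole candidate).
(1,7) = 6 (hidden single in row 1).
(3,9) = 8 (hidden single in row 3).
(5,3) = 6 (hidden single in row 5).
(6,3) = 4 (sole candidate).
(6,9) = 7 (sole candidate).
(8,9) = 2 (sole candidate).
(9,3) = 2 (sole candidate).
(9,6) = 8 (sole candidate).
(9,7) = 7 (sole candidate).
(2,9) = 4 (sole candidate).
(3,3) = 1 (sole candidate).
(5,2) = 5 (sole candidate).
(5,4) = 9 (sole candidate).
(5,7) = 2 (sole candidate).
(5,8) = 4 (sole candidate).
(6,5) = 5 (sole candidate).
(6,6) = 6 (sole candidate).
(6,7) = 9 (sole candidate).
(6,8) = 8 (sole candidate).
(7,3) = 3 (sole candidate).
(7,8) = 5 (sole candidate).
(8,2) = 1 (sole candidate).
(8,4) = 5 (sole candidate).
(8,5) = 7 (sole candidate).
(8,8) = 3 (sole candidate).
(9,2) = 4 (sole candidate).
(1,8) = 2 (sole candidate).
(2,7) = 1 (sole candidate).
(2,8) = 7 (sole candidate).
(3,2) = 2 (sole candidate).
(1,4) = 4 (sole candidate).
(1,5) = 1 (sole candidate).
(1,6) = 5 (sole candidate).
(2,5) = 9 (sole candidate).
(2,6) = 2 (sole candidate).
(7,4) = 2 (sole candidate).
(7,5) = 4 (sole candidate).
(7,6) = 1 (sole candidate).
(2,4) = 8: row 2 has {1,2,3,4,5,6,7,9}; col 4 has {1,2,3,4,5,6,7,9}; box has {1,2,3,4,5,6,7,9} → only 8 remains.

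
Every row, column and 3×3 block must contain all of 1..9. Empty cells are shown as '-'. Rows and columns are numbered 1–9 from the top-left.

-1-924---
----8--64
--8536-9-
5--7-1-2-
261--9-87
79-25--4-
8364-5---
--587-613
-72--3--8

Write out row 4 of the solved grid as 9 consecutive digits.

584761329

r1c9 = 5 (sole candidate).
r2c4 = 1 (sole candidate).
r2c6 = 7 (sole candidate).
r3c1 = 4 (sole candidate).
r3c2 = 2 (sole candidate).
r3c9 = 1 (sole candidate).
r5c4 = 3 (sole candidate).
r5c5 = 4 (sole candidate).
r5c7 = 5 (sole candidate).
r6c3 = 3 (sole candidate).
r6c6 = 8 (sole candidate).
r6c7 = 1 (sole candidate).
r6c9 = 6 (sole candidate).
r7c8 = 7 (sole candidate).
r8c1 = 9 (sole candidate).
r8c2 = 4 (sole candidate).
r8c6 = 2 (sole candidate).
r9c1 = 1 (sole candidate).
r9c4 = 6 (sole candidate).
r9c5 = 9 (sole candidate).
r9c7 = 4 (sole candidate).
r9c8 = 5 (sole candidate).
r1c3 = 7 (sole candidate).
r1c8 = 3 (sole candidate).
r2c1 = 3 (sole candidate).
r2c2 = 5 (sole candidate).
r2c3 = 9 (sole candidate).
r2c7 = 2 (sole candidate).
r3c7 = 7 (sole candidate).
r4c2 = 8: row 4 has {1,2,5,7}; col 2 has {1,2,3,4,5,6,7,9}; box has {1,2,3,5,6,7,9} → only 8 remains.
r4c3 = 4: row 4 has {1,2,5,7,8}; col 3 has {1,2,3,5,6,7,8,9}; box has {1,2,3,5,6,7,8,9} → only 4 remains.
r4c5 = 6: row 4 has {1,2,4,5,7,8}; col 5 has {2,3,4,5,7,8,9}; box has {1,2,3,4,5,7,8,9} → only 6 remains.
r4c9 = 9: row 4 has {1,2,4,5,6,7,8}; col 9 has {1,3,4,5,6,7,8}; box has {1,2,4,5,6,7,8} → only 9 remains.
r7c5 = 1 (sole candidate).
r7c7 = 9 (sole candidate).
r7c9 = 2 (sole candidate).
r1c1 = 6 (sole candidate).
r1c7 = 8 (sole candidate).
r4c7 = 3: row 4 has {1,2,4,5,6,7,8,9}; col 7 has {1,2,4,5,6,7,8,9}; box has {1,2,4,5,6,7,8,9} → only 3 remains.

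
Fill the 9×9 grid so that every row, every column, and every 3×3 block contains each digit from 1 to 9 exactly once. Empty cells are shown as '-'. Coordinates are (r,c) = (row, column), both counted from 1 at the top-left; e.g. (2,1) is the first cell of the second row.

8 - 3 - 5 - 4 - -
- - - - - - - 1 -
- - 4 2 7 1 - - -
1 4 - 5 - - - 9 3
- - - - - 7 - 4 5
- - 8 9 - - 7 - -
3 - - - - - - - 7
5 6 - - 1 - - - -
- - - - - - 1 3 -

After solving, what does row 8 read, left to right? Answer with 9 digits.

562713984

(1,4) = 6 (sole candidate).
(1,6) = 9 (sole candidate).
(1,9) = 2 (sole candidate).
(1,8) = 7 (sole candidate).
(1,2) = 1 (sole candidate).
(3,7) = 3 (hidden single in row 3).
(4,3) = 7 (hidden single in row 4).
(5,4) = 1 (hidden single in row 5).
(6,9) = 1 (hidden single in row 6).
(6,2) = 5 (hidden single in row 6).
(3,2) = 9 (sole candidate).
(3,1) = 6 (sole candidate).
(3,9) = 8 (sole candidate).
(6,1) = 2 (sole candidate).
(6,8) = 6 (sole candidate).
(2,1) = 7 (sole candidate).
(2,2) = 2 (sole candidate).
(2,3) = 5 (sole candidate).
(3,8) = 5 (sole candidate).
(5,1) = 9 (sole candidate).
(5,2) = 3 (sole candidate).
(5,3) = 6 (sole candidate).
(7,2) = 8 (sole candidate).
(7,4) = 4 (sole candidate).
(7,8) = 2 (sole candidate).
(8,8) = 8: row 8 has {1,5,6}; col 8 has {1,2,3,4,5,6,7,9}; box has {1,2,3,7} → only 8 remains.
(9,1) = 4 (sole candidate).
(9,2) = 7 (sole candidate).
(9,4) = 8 (sole candidate).
(2,4) = 3 (sole candidate).
(8,4) = 7: row 8 has {1,5,6,8}; col 4 has {1,2,3,4,5,6,8,9}; box has {1,4,8} → only 7 remains.
(8,7) = 9: row 8 has {1,5,6,7,8}; col 7 has {1,3,4,7}; box has {1,2,3,7,8} → only 9 remains.
(8,9) = 4: row 8 has {1,5,6,7,8,9}; col 9 has {1,2,3,5,7,8}; box has {1,2,3,7,8,9} → only 4 remains.
(9,9) = 6 (sole candidate).
(2,7) = 6 (sole candidate).
(2,9) = 9 (sole candidate).
(7,7) = 5 (sole candidate).
(8,3) = 2: row 8 has {1,4,5,6,7,8,9}; col 3 has {3,4,5,6,7,8}; box has {3,4,5,6,7,8} → only 2 remains.
(8,6) = 3: row 8 has {1,2,4,5,6,7,8,9}; col 6 has {1,7,9}; box has {1,4,7,8} → only 3 remains.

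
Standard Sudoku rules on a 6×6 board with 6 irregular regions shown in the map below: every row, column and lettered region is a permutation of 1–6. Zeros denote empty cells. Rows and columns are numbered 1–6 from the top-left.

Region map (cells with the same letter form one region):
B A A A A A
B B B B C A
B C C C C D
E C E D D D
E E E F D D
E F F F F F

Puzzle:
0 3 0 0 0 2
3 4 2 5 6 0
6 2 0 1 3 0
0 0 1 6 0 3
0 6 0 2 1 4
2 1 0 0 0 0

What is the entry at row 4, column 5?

2

row 1, column 1 = 1: row 1 has {2,3}; col 1 has {2,3,6}; region has {2,3,4,5,6} → only 1 remains.
row 1, column 4 = 4: row 1 has {1,2,3}; col 4 has {1,2,5,6}; region has {2,3} → only 4 remains.
row 1, column 5 = 5: row 1 has {1,2,3,4}; col 5 has {1,3,6}; region has {2,3,4} → only 5 remains.
row 2, column 6 = 1: row 2 has {2,3,4,5,6}; col 6 has {2,3,4}; region has {2,3,4,5} → only 1 remains.
row 3, column 6 = 5: row 3 has {1,2,3,6}; col 6 has {1,2,3,4}; region has {1,3,4,6} → only 5 remains.
row 4, column 2 = 5: row 4 has {1,3,6}; col 2 has {1,2,3,4,6}; region has {1,2,3,6} → only 5 remains.
row 4, column 5 = 2: row 4 has {1,3,5,6}; col 5 has {1,3,5,6}; region has {1,3,4,5,6} → only 2 remains.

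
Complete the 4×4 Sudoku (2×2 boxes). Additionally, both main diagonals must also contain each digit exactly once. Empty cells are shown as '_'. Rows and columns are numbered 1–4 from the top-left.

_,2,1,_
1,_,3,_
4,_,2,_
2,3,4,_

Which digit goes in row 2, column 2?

4

row 1, column 1 = 3: row 1 has {1,2}; col 1 has {1,2,4}; box has {1,2}; main diagonal has {2} → only 3 remains.
row 1, column 4 = 4: row 1 has {1,2,3}; col 4 has {}; box has {1,3}; anti-diagonal has {2,3} → only 4 remains.
row 2, column 2 = 4: row 2 has {1,3}; col 2 has {2,3}; box has {1,2,3}; main diagonal has {2,3} → only 4 remains.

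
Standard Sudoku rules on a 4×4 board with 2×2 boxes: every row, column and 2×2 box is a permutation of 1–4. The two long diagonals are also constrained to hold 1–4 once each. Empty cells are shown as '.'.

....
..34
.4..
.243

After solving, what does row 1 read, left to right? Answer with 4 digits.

4312

row 2, column 2 = 1 (sole candidate).
row 3, column 3 = 2 (sole candidate).
row 3, column 4 = 1 (sole candidate).
row 4, column 1 = 1 (sole candidate).
row 1, column 1 = 4: row 1 has {}; col 1 has {1}; box has {1}; main diagonal has {1,2,3} → only 4 remains.
row 1, column 2 = 3: row 1 has {4}; col 2 has {1,2,4}; box has {1,4} → only 3 remains.
row 1, column 3 = 1: row 1 has {3,4}; col 3 has {2,3,4}; box has {3,4} → only 1 remains.
row 1, column 4 = 2: row 1 has {1,3,4}; col 4 has {1,3,4}; box has {1,3,4}; anti-diagonal has {1,3,4} → only 2 remains.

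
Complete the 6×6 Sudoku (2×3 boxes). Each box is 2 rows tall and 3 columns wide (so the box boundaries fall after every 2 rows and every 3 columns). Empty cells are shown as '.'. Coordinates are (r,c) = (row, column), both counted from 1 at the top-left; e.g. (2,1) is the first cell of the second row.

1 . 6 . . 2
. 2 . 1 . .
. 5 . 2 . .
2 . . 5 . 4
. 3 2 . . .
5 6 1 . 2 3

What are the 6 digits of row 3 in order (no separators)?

(1,2) = 4 (sole candidate).
(1,4) = 3 (sole candidate).
(1,5) = 5 (sole candidate).
(2,1) = 3 (sole candidate).
(2,3) = 5 (sole candidate).
(2,6) = 6 (sole candidate).
(3,6) = 1: row 3 has {2,5}; col 6 has {2,3,4,6}; box has {2,4,5} → only 1 remains.
(4,2) = 1 (sole candidate).
(4,3) = 3 (sole candidate).
(4,5) = 6 (sole candidate).
(5,1) = 4 (sole candidate).
(5,4) = 6 (sole candidate).
(5,5) = 1 (sole candidate).
(5,6) = 5 (sole candidate).
(6,4) = 4 (sole candidate).
(2,5) = 4 (sole candidate).
(3,1) = 6: row 3 has {1,2,5}; col 1 has {1,2,3,4,5}; box has {1,2,3,5} → only 6 remains.
(3,3) = 4: row 3 has {1,2,5,6}; col 3 has {1,2,3,5,6}; box has {1,2,3,5,6} → only 4 remains.
(3,5) = 3: row 3 has {1,2,4,5,6}; col 5 has {1,2,4,5,6}; box has {1,2,4,5,6} → only 3 remains.

654231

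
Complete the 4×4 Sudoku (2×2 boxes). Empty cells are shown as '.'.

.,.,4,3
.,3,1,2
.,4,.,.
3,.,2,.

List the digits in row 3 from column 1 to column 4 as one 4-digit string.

2431

R2C1 = 4 (sole candidate).
R3C3 = 3: row 3 has {4}; col 3 has {1,2,4}; box has {2} → only 3 remains.
R3C4 = 1: row 3 has {3,4}; col 4 has {2,3}; box has {2,3} → only 1 remains.
R4C2 = 1 (sole candidate).
R4C4 = 4 (sole candidate).
R1C2 = 2 (sole candidate).
R3C1 = 2: row 3 has {1,3,4}; col 1 has {3,4}; box has {1,3,4} → only 2 remains.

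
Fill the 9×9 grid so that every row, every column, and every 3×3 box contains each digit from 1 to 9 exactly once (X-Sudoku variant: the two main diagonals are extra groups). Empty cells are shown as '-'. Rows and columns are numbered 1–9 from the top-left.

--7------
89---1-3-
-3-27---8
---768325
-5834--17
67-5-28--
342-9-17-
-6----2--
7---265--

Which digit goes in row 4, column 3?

row 1, column 1 = 5: row 1 has {7}; col 1 has {3,6,7,8}; box has {3,7,8,9}; main diagonal has {1,2,4,7,9} → only 5 remains.
row 2, column 5 = 5: row 2 has {1,3,8,9}; col 5 has {2,4,6,7,9}; box has {1,2,7} → only 5 remains.
row 3, column 3 = 6: row 3 has {2,3,7,8}; col 3 has {2,7,8}; box has {3,5,7,8,9}; main diagonal has {1,2,4,5,7,9} → only 6 remains.
row 3, column 7 = 9: row 3 has {2,3,6,7,8}; col 7 has {1,2,3,5,8}; box has {3,8}; anti-diagonal has {2,3,4,5,6,7,8} → only 9 remains.
row 4, column 2 = 1: row 4 has {2,3,5,6,7,8}; col 2 has {3,4,5,6,7,9}; box has {5,6,7,8} → only 1 remains.
row 5, column 6 = 9: row 5 has {1,3,4,5,7,8}; col 6 has {1,2,6,8}; box has {2,3,4,5,6,7,8} → only 9 remains.
row 5, column 7 = 6: row 5 has {1,3,4,5,7,8,9}; col 7 has {1,2,3,5,8,9}; box has {1,2,3,5,7,8} → only 6 remains.
row 6, column 5 = 1: row 6 has {2,5,6,7,8}; col 5 has {2,4,5,6,7,9}; box has {2,3,4,5,6,7,8,9} → only 1 remains.
row 7, column 4 = 8: row 7 has {1,2,3,4,7,9}; col 4 has {2,3,5,7}; box has {2,6,9} → only 8 remains.
row 7, column 6 = 5: row 7 has {1,2,3,4,7,8,9}; col 6 has {1,2,6,8,9}; box has {2,6,8,9} → only 5 remains.
row 7, column 9 = 6: row 7 has {1,2,3,4,5,7,8,9}; col 9 has {5,7,8}; box has {1,2,5,7} → only 6 remains.
row 8, column 5 = 3: row 8 has {2,6}; col 5 has {1,2,4,5,6,7,9}; box has {2,5,6,8,9} → only 3 remains.
row 8, column 8 = 8: row 8 has {2,3,6}; col 8 has {1,2,3,7}; box has {1,2,5,6,7}; main diagonal has {1,2,4,5,6,7,9} → only 8 remains.
row 9, column 2 = 8: row 9 has {2,5,6,7}; col 2 has {1,3,4,5,6,7,9}; box has {2,3,4,6,7} → only 8 remains.
row 9, column 9 = 3: row 9 has {2,5,6,7,8}; col 9 has {5,6,7,8}; box has {1,2,5,6,7,8}; main diagonal has {1,2,4,5,6,7,8,9} → only 3 remains.
row 1, column 2 = 2: row 1 has {5,7}; col 2 has {1,3,4,5,6,7,8,9}; box has {3,5,6,7,8,9} → only 2 remains.
row 1, column 5 = 8: row 1 has {2,5,7}; col 5 has {1,2,3,4,5,6,7,9}; box has {1,2,5,7} → only 8 remains.
row 1, column 7 = 4: row 1 has {2,5,7,8}; col 7 has {1,2,3,5,6,8,9}; box has {3,8,9} → only 4 remains.
row 1, column 8 = 6: row 1 has {2,4,5,7,8}; col 8 has {1,2,3,7,8}; box has {3,4,8,9} → only 6 remains.
row 1, column 9 = 1: row 1 has {2,4,5,6,7,8}; col 9 has {3,5,6,7,8}; box has {3,4,6,8,9}; anti-diagonal has {2,3,4,5,6,7,8,9} → only 1 remains.
row 2, column 3 = 4: row 2 has {1,3,5,8,9}; col 3 has {2,6,7,8}; box has {2,3,5,6,7,8,9} → only 4 remains.
row 2, column 4 = 6: row 2 has {1,3,4,5,8,9}; col 4 has {2,3,5,7,8}; box has {1,2,5,7,8} → only 6 remains.
row 2, column 7 = 7: row 2 has {1,3,4,5,6,8,9}; col 7 has {1,2,3,4,5,6,8,9}; box has {1,3,4,6,8,9} → only 7 remains.
row 2, column 9 = 2: row 2 has {1,3,4,5,6,7,8,9}; col 9 has {1,3,5,6,7,8}; box has {1,3,4,6,7,8,9} → only 2 remains.
row 3, column 1 = 1: row 3 has {2,3,6,7,8,9}; col 1 has {3,5,6,7,8}; box has {2,3,4,5,6,7,8,9} → only 1 remains.
row 3, column 6 = 4: row 3 has {1,2,3,6,7,8,9}; col 6 has {1,2,5,6,8,9}; box has {1,2,5,6,7,8} → only 4 remains.
row 3, column 8 = 5: row 3 has {1,2,3,4,6,7,8,9}; col 8 has {1,2,3,6,7,8}; box has {1,2,3,4,6,7,8,9} → only 5 remains.
row 4, column 3 = 9: row 4 has {1,2,3,5,6,7,8}; col 3 has {2,4,6,7,8}; box has {1,5,6,7,8} → only 9 remains.

9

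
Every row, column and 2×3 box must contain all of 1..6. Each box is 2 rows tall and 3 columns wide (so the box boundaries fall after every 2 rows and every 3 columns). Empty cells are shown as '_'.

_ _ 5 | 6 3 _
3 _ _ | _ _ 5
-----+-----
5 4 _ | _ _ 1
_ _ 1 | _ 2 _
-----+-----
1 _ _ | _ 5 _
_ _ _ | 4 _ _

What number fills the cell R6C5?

1

R3C4 = 3 (sole candidate).
R3C5 = 6 (sole candidate).
R4C1 = 6 (sole candidate).
R4C2 = 3 (sole candidate).
R4C4 = 5 (sole candidate).
R4C6 = 4 (sole candidate).
R5C4 = 2 (sole candidate).
R6C1 = 2 (sole candidate).
R6C5 = 1: row 6 has {2,4}; col 5 has {2,3,5,6}; box has {2,4,5} → only 1 remains.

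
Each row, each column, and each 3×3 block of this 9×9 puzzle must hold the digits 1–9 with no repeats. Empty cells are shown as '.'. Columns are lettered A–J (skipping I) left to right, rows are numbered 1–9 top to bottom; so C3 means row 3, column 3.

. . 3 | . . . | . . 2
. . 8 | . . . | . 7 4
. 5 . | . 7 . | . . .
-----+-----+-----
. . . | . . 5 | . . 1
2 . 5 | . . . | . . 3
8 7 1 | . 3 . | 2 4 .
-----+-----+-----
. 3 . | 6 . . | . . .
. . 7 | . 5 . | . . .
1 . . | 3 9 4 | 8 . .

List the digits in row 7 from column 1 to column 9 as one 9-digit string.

D6 = 9: row 6 has {1,2,3,4,7,8}; col 4 has {3,6}; box has {3,5} → only 9 remains.
F6 = 6: row 6 has {1,2,3,4,7,8,9}; col 6 has {4,5}; box has {3,5,9} → only 6 remains.
J6 = 5: row 6 has {1,2,3,4,6,7,8,9}; col 9 has {1,2,3,4}; box has {1,2,3,4} → only 5 remains.
A1 = 7: in row 1, 7 can only go here (every other open cell in that row sees a 7).
A4 = 3: in row 4, 3 can only go here (every other open cell in that row sees a 3).
H9 = 5: in row 9, 5 can only go here (every other open cell in that row sees a 5).
J9 = 7: in row 9, 7 can only go here (every other open cell in that row sees a 7).
J7 = 9: row 7 has {3,6}; col 9 has {1,2,3,4,5,7}; box has {5,7,8} → only 9 remains.
J8 = 6: row 8 has {5,7}; col 9 has {1,2,3,4,5,7,9}; box has {5,7,8,9} → only 6 remains.
J3 = 8: row 3 has {5,7}; col 9 has {1,2,3,4,5,6,7,9}; box has {2,4,7} → only 8 remains.
A7 = 5: in row 7, 5 can only go here (every other open cell in that row sees a 5).
F7 = 7: in row 7, 7 can only go here (every other open cell in that row sees a 7).
E7 = 8: in row 7, 8 can only go here (every other open cell in that row sees an 8).
B8 = 8: in row 8, 8 can only go here (every other open cell in that row sees an 8).
A8 = 9: in row 8, 9 can only go here (every other open cell in that row sees a 9).
A2 = 6: row 2 has {4,7,8}; col 1 has {1,2,3,5,7,8,9}; box has {3,5,7,8} → only 6 remains.
A3 = 4: row 3 has {5,7,8}; col 1 has {1,2,3,5,6,7,8,9}; box has {3,5,6,7,8} → only 4 remains.
G8 = 4: in row 8, 4 can only go here (every other open cell in that row sees a 4).
G7 = 1: row 7 has {3,5,6,7,8,9}; col 7 has {2,4,8}; box has {4,5,6,7,8,9} → only 1 remains.
H7 = 2: row 7 has {1,3,5,6,7,8,9}; col 8 has {4,5,7}; box has {1,4,5,6,7,8,9} → only 2 remains.
H8 = 3: row 8 has {4,5,6,7,8,9}; col 8 has {2,4,5,7}; box has {1,2,4,5,6,7,8,9} → only 3 remains.
C7 = 4: row 7 has {1,2,3,5,6,7,8,9}; col 3 has {1,3,5,7,8}; box has {1,3,5,7,8,9} → only 4 remains.

534687129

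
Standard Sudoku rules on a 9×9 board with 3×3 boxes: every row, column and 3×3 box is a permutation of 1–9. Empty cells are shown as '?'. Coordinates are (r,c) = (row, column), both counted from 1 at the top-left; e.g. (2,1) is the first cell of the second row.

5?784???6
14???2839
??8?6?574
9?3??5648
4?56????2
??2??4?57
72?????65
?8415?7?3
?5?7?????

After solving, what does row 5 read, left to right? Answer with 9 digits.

415687392

(2,3) = 6: row 2 has {1,2,3,4,8,9}; col 3 has {2,3,4,5,7,8}; box has {1,4,5,7,8} → only 6 remains.
(2,4) = 5: row 2 has {1,2,3,4,6,8,9}; col 4 has {1,6,7,8}; box has {2,4,6,8} → only 5 remains.
(2,5) = 7: row 2 has {1,2,3,4,5,6,8,9}; col 5 has {4,5,6}; box has {2,4,5,6,8} → only 7 remains.
(4,4) = 2: row 4 has {3,4,5,6,8,9}; col 4 has {1,5,6,7,8}; box has {4,5,6} → only 2 remains.
(4,5) = 1: row 4 has {2,3,4,5,6,8,9}; col 5 has {4,5,6,7}; box has {2,4,5,6} → only 1 remains.
(8,1) = 6: row 8 has {1,3,4,5,7,8}; col 1 has {1,4,5,7,9}; box has {2,4,5,7,8} → only 6 remains.
(8,6) = 9: row 8 has {1,3,4,5,6,7,8}; col 6 has {2,4,5}; box has {1,5,7} → only 9 remains.
(8,8) = 2: row 8 has {1,3,4,5,6,7,8,9}; col 8 has {3,4,5,6,7}; box has {3,5,6,7} → only 2 remains.
(9,1) = 3: row 9 has {5,7}; col 1 has {1,4,5,6,7,9}; box has {2,4,5,6,7,8} → only 3 remains.
(9,9) = 1: row 9 has {3,5,7}; col 9 has {2,3,4,5,6,7,8,9}; box has {2,3,5,6,7} → only 1 remains.
(1,8) = 1: row 1 has {4,5,6,7,8}; col 8 has {2,3,4,5,6,7}; box has {3,4,5,6,7,8,9} → only 1 remains.
(3,1) = 2: row 3 has {4,5,6,7,8}; col 1 has {1,3,4,5,6,7,9}; box has {1,4,5,6,7,8} → only 2 remains.
(4,2) = 7: row 4 has {1,2,3,4,5,6,8,9}; col 2 has {2,4,5,8}; box has {2,3,4,5,9} → only 7 remains.
(5,2) = 1: row 5 has {2,4,5,6}; col 2 has {2,4,5,7,8}; box has {2,3,4,5,7,9} → only 1 remains.
(5,8) = 9: row 5 has {1,2,4,5,6}; col 8 has {1,2,3,4,5,6,7}; box has {2,4,5,6,7,8} → only 9 remains.
(6,1) = 8: row 6 has {2,4,5,7}; col 1 has {1,2,3,4,5,6,7,9}; box has {1,2,3,4,5,7,9} → only 8 remains.
(6,2) = 6: row 6 has {2,4,5,7,8}; col 2 has {1,2,4,5,7,8}; box has {1,2,3,4,5,7,8,9} → only 6 remains.
(9,3) = 9: row 9 has {1,3,5,7}; col 3 has {2,3,4,5,6,7,8}; box has {2,3,4,5,6,7,8} → only 9 remains.
(9,7) = 4: row 9 has {1,3,5,7,9}; col 7 has {5,6,7,8}; box has {1,2,3,5,6,7} → only 4 remains.
(9,8) = 8: row 9 has {1,3,4,5,7,9}; col 8 has {1,2,3,4,5,6,7,9}; box has {1,2,3,4,5,6,7} → only 8 remains.
(1,6) = 3: row 1 has {1,4,5,6,7,8}; col 6 has {2,4,5,9}; box has {2,4,5,6,7,8} → only 3 remains.
(1,7) = 2: row 1 has {1,3,4,5,6,7,8}; col 7 has {4,5,6,7,8}; box has {1,3,4,5,6,7,8,9} → only 2 remains.
(3,4) = 9: row 3 has {2,4,5,6,7,8}; col 4 has {1,2,5,6,7,8}; box has {2,3,4,5,6,7,8} → only 9 remains.
(3,6) = 1: row 3 has {2,4,5,6,7,8,9}; col 6 has {2,3,4,5,9}; box has {2,3,4,5,6,7,8,9} → only 1 remains.
(5,7) = 3: row 5 has {1,2,4,5,6,9}; col 7 has {2,4,5,6,7,8}; box has {2,4,5,6,7,8,9} → only 3 remains.
(6,4) = 3: row 6 has {2,4,5,6,7,8}; col 4 has {1,2,5,6,7,8,9}; box has {1,2,4,5,6} → only 3 remains.
(6,5) = 9: row 6 has {2,3,4,5,6,7,8}; col 5 has {1,4,5,6,7}; box has {1,2,3,4,5,6} → only 9 remains.
(6,7) = 1: row 6 has {2,3,4,5,6,7,8,9}; col 7 has {2,3,4,5,6,7,8}; box has {2,3,4,5,6,7,8,9} → only 1 remains.
(7,3) = 1: row 7 has {2,5,6,7}; col 3 has {2,3,4,5,6,7,8,9}; box has {2,3,4,5,6,7,8,9} → only 1 remains.
(7,4) = 4: row 7 has {1,2,5,6,7}; col 4 has {1,2,3,5,6,7,8,9}; box has {1,5,7,9} → only 4 remains.
(7,6) = 8: row 7 has {1,2,4,5,6,7}; col 6 has {1,2,3,4,5,9}; box has {1,4,5,7,9} → only 8 remains.
(7,7) = 9: row 7 has {1,2,4,5,6,7,8}; col 7 has {1,2,3,4,5,6,7,8}; box has {1,2,3,4,5,6,7,8} → only 9 remains.
(9,5) = 2: row 9 has {1,3,4,5,7,8,9}; col 5 has {1,4,5,6,7,9}; box has {1,4,5,7,8,9} → only 2 remains.
(9,6) = 6: row 9 has {1,2,3,4,5,7,8,9}; col 6 has {1,2,3,4,5,8,9}; box has {1,2,4,5,7,8,9} → only 6 remains.
(1,2) = 9: row 1 has {1,2,3,4,5,6,7,8}; col 2 has {1,2,4,5,6,7,8}; box has {1,2,4,5,6,7,8} → only 9 remains.
(3,2) = 3: row 3 has {1,2,4,5,6,7,8,9}; col 2 has {1,2,4,5,6,7,8,9}; box has {1,2,4,5,6,7,8,9} → only 3 remains.
(5,5) = 8: row 5 has {1,2,3,4,5,6,9}; col 5 has {1,2,4,5,6,7,9}; box has {1,2,3,4,5,6,9} → only 8 remains.
(5,6) = 7: row 5 has {1,2,3,4,5,6,8,9}; col 6 has {1,2,3,4,5,6,8,9}; box has {1,2,3,4,5,6,8,9} → only 7 remains.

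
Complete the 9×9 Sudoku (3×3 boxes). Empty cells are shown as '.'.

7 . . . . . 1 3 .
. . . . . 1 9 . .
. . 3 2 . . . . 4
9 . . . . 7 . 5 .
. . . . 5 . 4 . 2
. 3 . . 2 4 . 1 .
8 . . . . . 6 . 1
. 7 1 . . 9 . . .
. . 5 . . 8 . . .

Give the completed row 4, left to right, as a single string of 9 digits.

R6C1 = 5: in row 6, 5 can only go here (every other open cell in that row sees a 5).
R7C6 = 2: in column 6, 2 can only go here (every other open cell in that column sees a 2).
R7C4 = 5: in row 7, 5 can only go here (every other open cell in that row sees a 5).
R7C5 = 3: in row 7, 3 can only go here (every other open cell in that row sees a 3).
R2C4 = 3: in row 2, 3 can only go here (every other open cell in that row sees a 3).
R5C6 = 3: in row 5, 3 can only go here (every other open cell in that row sees a 3).
R7C8 = 7: in row 7, 7 can only go here (every other open cell in that row sees a 7).
R5C3 = 7: in row 5, 7 can only go here (every other open cell in that row sees a 7).
R9C4 = 7: in column 4, 7 can only go here (every other open cell in that column sees a 7).
R9C5 = 1: in row 9, 1 can only go here (every other open cell in that row sees a 1).
R2C8 = 2: in box 3, 2 can only go here (every other open cell in that box sees a 2).
Singles propagation stalls; R4C4 is still open with candidates {1,6,8}.
  Try R4C4 = 6: this forces R4C5=8, R4C7=3; then R4C9 has no candidate left — contradiction.
  Try R4C4 = 8: this forces R4C5=6, R4C7=3; then R4C9 has no candidate left — contradiction.
So R4C4 = 1.
Singles propagation stalls before every target cell is settled. Branch on R1C6 (candidates {5,6}).
  Try R1C6 = 5: this forces R3C6=6, R3C8=8, R8C8=4; then box 8 has no cell left for 4 — contradiction.
So R1C6 = 6.
R3C6 = 5 (sole candidate).
R8C7 = 5 (hidden single in column 7).
R8C1 = 2 (hidden single in row 8).
R8C9 = 3 (hidden single in row 8).
R9C7 = 2 (sole candidate).
R9C9 = 9 (sole candidate).
R9C8 = 4 (sole candidate).
R8C8 = 8 (sole candidate).
R9C2 = 6 (sole candidate).
R3C8 = 6 (sole candidate).
R5C8 = 9 (sole candidate).
R9C1 = 3 (sole candidate).
R3C1 = 1 (sole candidate).
R5C1 = 6 (sole candidate).
R5C4 = 8 (sole candidate).
R6C3 = 8 (sole candidate).
R6C7 = 7 (sole candidate).
R6C9 = 6 (sole candidate).
R2C1 = 4 (sole candidate).
R2C3 = 6 (sole candidate).
R3C7 = 8 (sole candidate).
R4C5 = 6: row 4 has {1,5,7,9}; col 5 has {1,2,3,5}; box has {1,2,3,4,5,7,8} → only 6 remains.
R4C7 = 3: row 4 has {1,5,6,7,9}; col 7 has {1,2,4,5,6,7,8,9}; box has {1,2,4,5,6,7,9} → only 3 remains.
R4C9 = 8: row 4 has {1,3,5,6,7,9}; col 9 has {1,2,3,4,6,9}; box has {1,2,3,4,5,6,7,9} → only 8 remains.
R5C2 = 1 (sole candidate).
R6C4 = 9 (sole candidate).
R8C5 = 4 (sole candidate).
R1C4 = 4 (sole candidate).
R1C9 = 5 (sole candidate).
R2C9 = 7 (sole candidate).
R3C2 = 9 (sole candidate).
R3C5 = 7 (sole candidate).
R7C2 = 4 (sole candidate).
R7C3 = 9 (sole candidate).
R8C4 = 6 (sole candidate).
R1C3 = 2 (sole candidate).
R2C5 = 8 (sole candidate).
R4C2 = 2: row 4 has {1,3,5,6,7,8,9}; col 2 has {1,3,4,6,7,9}; box has {1,3,5,6,7,8,9} → only 2 remains.
R4C3 = 4: row 4 has {1,2,3,5,6,7,8,9}; col 3 has {1,2,3,5,6,7,8,9}; box has {1,2,3,5,6,7,8,9} → only 4 remains.

924167358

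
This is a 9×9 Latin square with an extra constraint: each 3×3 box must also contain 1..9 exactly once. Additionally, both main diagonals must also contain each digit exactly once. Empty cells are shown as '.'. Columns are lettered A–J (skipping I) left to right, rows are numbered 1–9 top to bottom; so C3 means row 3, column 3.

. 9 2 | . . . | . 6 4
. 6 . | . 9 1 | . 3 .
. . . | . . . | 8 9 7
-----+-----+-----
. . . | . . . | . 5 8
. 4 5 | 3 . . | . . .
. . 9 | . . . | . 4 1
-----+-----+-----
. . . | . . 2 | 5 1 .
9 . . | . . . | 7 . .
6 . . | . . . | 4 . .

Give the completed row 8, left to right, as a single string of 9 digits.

G1 = 1 (sole candidate).
G2 = 2 (sole candidate).
J2 = 5 (sole candidate).
C7 = 7 (sole candidate).
F4 = 9 (sole candidate).
A3 = 5 (hidden single in column 1).
C4 = 6 (hidden single in column 3).
G4 = 3 (sole candidate).
G6 = 6 (sole candidate).
G5 = 9 (sole candidate).
J5 = 2 (sole candidate).
E5 = 1 (sole candidate).
H5 = 7 (sole candidate).
A5 = 8 (sole candidate).
F5 = 6 (sole candidate).
B3 = 1 (hidden single in row 3).
A4 = 1 (hidden single in row 4).
A6 = 2 (hidden single in column 1).
B4 = 7 (sole candidate).
B6 = 3 (sole candidate).
D6 = 5 (sole candidate).
B7 = 8 (sole candidate).
B8 = 2: row 8 has {7,9}; col 2 has {1,3,4,6,7,8,9}; box has {6,7,8,9}; anti-diagonal has {1,3,4,5,6,7,8,9} → only 2 remains.
H8 = 8: row 8 has {2,7,9}; col 8 has {1,3,4,5,6,7,9}; box has {1,4,5,7}; main diagonal has {1,5,6} → only 8 remains.
B9 = 5 (sole candidate).
H9 = 2 (sole candidate).
F6 = 7 (sole candidate).
A1 = 3 (sole candidate).
C3 = 4 (sole candidate).
F3 = 3 (sole candidate).
D4 = 2 (sole candidate).
E4 = 4 (sole candidate).
E6 = 8 (sole candidate).
A7 = 4 (sole candidate).
F9 = 8 (sole candidate).
J9 = 9 (sole candidate).
F1 = 5 (sole candidate).
A2 = 7 (sole candidate).
C2 = 8 (sole candidate).
D2 = 4 (sole candidate).
D3 = 6 (sole candidate).
E3 = 2 (sole candidate).
D7 = 9 (sole candidate).
D8 = 1: row 8 has {2,7,8,9}; col 4 has {2,3,4,5,6,9}; box has {2,8,9} → only 1 remains.
F8 = 4: row 8 has {1,2,7,8,9}; col 6 has {1,2,3,5,6,7,8,9}; box has {1,2,8,9} → only 4 remains.
D9 = 7 (sole candidate).
E9 = 3 (sole candidate).
D1 = 8 (sole candidate).
E1 = 7 (sole candidate).
E7 = 6 (sole candidate).
J7 = 3 (sole candidate).
C8 = 3: row 8 has {1,2,4,7,8,9}; col 3 has {2,4,5,6,7,8,9}; box has {2,4,5,6,7,8,9} → only 3 remains.
E8 = 5: row 8 has {1,2,3,4,7,8,9}; col 5 has {1,2,3,4,6,7,8,9}; box has {1,2,3,4,6,7,8,9} → only 5 remains.
J8 = 6: row 8 has {1,2,3,4,5,7,8,9}; col 9 has {1,2,3,4,5,7,8,9}; box has {1,2,3,4,5,7,8,9} → only 6 remains.

923154786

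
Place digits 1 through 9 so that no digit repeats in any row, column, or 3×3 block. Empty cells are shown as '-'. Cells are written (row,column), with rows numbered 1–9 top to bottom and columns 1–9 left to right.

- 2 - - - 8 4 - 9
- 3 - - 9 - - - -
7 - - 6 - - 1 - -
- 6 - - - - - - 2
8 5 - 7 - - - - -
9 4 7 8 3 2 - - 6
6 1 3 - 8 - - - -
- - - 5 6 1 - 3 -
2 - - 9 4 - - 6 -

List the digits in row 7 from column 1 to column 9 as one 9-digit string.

613287945

(4,3) = 1: row 4 has {2,6}; col 3 has {3,7}; box has {4,5,6,7,8,9} → only 1 remains.
(4,4) = 4: row 4 has {1,2,6}; col 4 has {5,6,7,8,9}; box has {2,3,7,8} → only 4 remains.
(4,5) = 5: row 4 has {1,2,4,6}; col 5 has {3,4,6,8,9}; box has {2,3,4,7,8} → only 5 remains.
(4,6) = 9: row 4 has {1,2,4,5,6}; col 6 has {1,2,8}; box has {2,3,4,5,7,8} → only 9 remains.
(5,3) = 2: row 5 has {5,7,8}; col 3 has {1,3,7}; box has {1,4,5,6,7,8,9} → only 2 remains.
(5,5) = 1: row 5 has {2,5,7,8}; col 5 has {3,4,5,6,8,9}; box has {2,3,4,5,7,8,9} → only 1 remains.
(5,6) = 6: row 5 has {1,2,5,7,8}; col 6 has {1,2,8,9}; box has {1,2,3,4,5,7,8,9} → only 6 remains.
(6,7) = 5: row 6 has {2,3,4,6,7,8,9}; col 7 has {1,4}; box has {2,6} → only 5 remains.
(6,8) = 1: row 6 has {2,3,4,5,6,7,8,9}; col 8 has {3,6}; box has {2,5,6} → only 1 remains.
(7,4) = 2: row 7 has {1,3,6,8}; col 4 has {4,5,6,7,8,9}; box has {1,4,5,6,8,9} → only 2 remains.
(7,6) = 7: row 7 has {1,2,3,6,8}; col 6 has {1,2,6,8,9}; box has {1,2,4,5,6,8,9} → only 7 remains.
(7,7) = 9: row 7 has {1,2,3,6,7,8}; col 7 has {1,4,5}; box has {3,6} → only 9 remains.
(8,1) = 4: row 8 has {1,3,5,6}; col 1 has {2,6,7,8,9}; box has {1,2,3,6} → only 4 remains.
(9,6) = 3: row 9 has {2,4,6,9}; col 6 has {1,2,6,7,8,9}; box has {1,2,4,5,6,7,8,9} → only 3 remains.
(1,5) = 7: row 1 has {2,4,8,9}; col 5 has {1,3,4,5,6,8,9}; box has {6,8,9} → only 7 remains.
(1,8) = 5: row 1 has {2,4,7,8,9}; col 8 has {1,3,6}; box has {1,4,9} → only 5 remains.
(2,4) = 1: row 2 has {3,9}; col 4 has {2,4,5,6,7,8,9}; box has {6,7,8,9} → only 1 remains.
(3,5) = 2: row 3 has {1,6,7}; col 5 has {1,3,4,5,6,7,8,9}; box has {1,6,7,8,9} → only 2 remains.
(3,8) = 8: row 3 has {1,2,6,7}; col 8 has {1,3,5,6}; box has {1,4,5,9} → only 8 remains.
(3,9) = 3: row 3 has {1,2,6,7,8}; col 9 has {2,6,9}; box has {1,4,5,8,9} → only 3 remains.
(4,1) = 3: row 4 has {1,2,4,5,6,9}; col 1 has {2,4,6,7,8,9}; box has {1,2,4,5,6,7,8,9} → only 3 remains.
(4,8) = 7: row 4 has {1,2,3,4,5,6,9}; col 8 has {1,3,5,6,8}; box has {1,2,5,6} → only 7 remains.
(5,7) = 3: row 5 has {1,2,5,6,7,8}; col 7 has {1,4,5,9}; box has {1,2,5,6,7} → only 3 remains.
(5,9) = 4: row 5 has {1,2,3,5,6,7,8}; col 9 has {2,3,6,9}; box has {1,2,3,5,6,7} → only 4 remains.
(7,8) = 4: row 7 has {1,2,3,6,7,8,9}; col 8 has {1,3,5,6,7,8}; box has {3,6,9} → only 4 remains.
(7,9) = 5: row 7 has {1,2,3,4,6,7,8,9}; col 9 has {2,3,4,6,9}; box has {3,4,6,9} → only 5 remains.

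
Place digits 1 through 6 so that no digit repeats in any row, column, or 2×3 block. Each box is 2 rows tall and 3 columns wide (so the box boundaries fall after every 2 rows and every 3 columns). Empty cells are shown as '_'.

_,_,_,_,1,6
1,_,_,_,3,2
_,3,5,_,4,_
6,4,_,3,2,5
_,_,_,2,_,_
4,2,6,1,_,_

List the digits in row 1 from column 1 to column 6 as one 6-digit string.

352416

R1C2 = 5: row 1 has {1,6}; col 2 has {2,3,4}; box has {1} → only 5 remains.
R1C4 = 4: row 1 has {1,5,6}; col 4 has {1,2,3}; box has {1,2,3,6} → only 4 remains.
R2C2 = 6 (sole candidate).
R2C3 = 4 (sole candidate).
R2C4 = 5 (sole candidate).
R3C1 = 2 (sole candidate).
R3C4 = 6 (sole candidate).
R3C6 = 1 (sole candidate).
R4C3 = 1 (sole candidate).
R5C2 = 1 (sole candidate).
R5C3 = 3 (sole candidate).
R5C6 = 4 (sole candidate).
R6C5 = 5 (sole candidate).
R6C6 = 3 (sole candidate).
R1C1 = 3: row 1 has {1,4,5,6}; col 1 has {1,2,4,6}; box has {1,4,5,6} → only 3 remains.
R1C3 = 2: row 1 has {1,3,4,5,6}; col 3 has {1,3,4,5,6}; box has {1,3,4,5,6} → only 2 remains.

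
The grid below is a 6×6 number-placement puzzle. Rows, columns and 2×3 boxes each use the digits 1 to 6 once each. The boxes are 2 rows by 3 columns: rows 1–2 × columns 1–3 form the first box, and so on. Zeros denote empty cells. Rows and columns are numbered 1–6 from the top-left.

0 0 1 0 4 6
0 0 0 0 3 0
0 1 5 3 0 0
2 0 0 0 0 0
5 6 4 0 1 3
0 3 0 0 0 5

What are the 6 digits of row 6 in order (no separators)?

r1c1 = 3 (sole candidate).
r4c2 = 4 (sole candidate).
r4c6 = 1 (sole candidate).
r5c4 = 2 (sole candidate).
r6c1 = 1: row 6 has {3,5}; col 1 has {2,3,5}; box has {3,4,5,6} → only 1 remains.
r6c3 = 2: row 6 has {1,3,5}; col 3 has {1,4,5}; box has {1,3,4,5,6} → only 2 remains.
r6c5 = 6: row 6 has {1,2,3,5}; col 5 has {1,3,4}; box has {1,2,3,5} → only 6 remains.
r1c4 = 5 (sole candidate).
r2c3 = 6 (sole candidate).
r2c4 = 1 (sole candidate).
r2c6 = 2 (sole candidate).
r3c1 = 6 (sole candidate).
r3c5 = 2 (sole candidate).
r3c6 = 4 (sole candidate).
r4c3 = 3 (sole candidate).
r4c4 = 6 (sole candidate).
r4c5 = 5 (sole candidate).
r6c4 = 4: row 6 has {1,2,3,5,6}; col 4 has {1,2,3,5,6}; box has {1,2,3,5,6} → only 4 remains.

132465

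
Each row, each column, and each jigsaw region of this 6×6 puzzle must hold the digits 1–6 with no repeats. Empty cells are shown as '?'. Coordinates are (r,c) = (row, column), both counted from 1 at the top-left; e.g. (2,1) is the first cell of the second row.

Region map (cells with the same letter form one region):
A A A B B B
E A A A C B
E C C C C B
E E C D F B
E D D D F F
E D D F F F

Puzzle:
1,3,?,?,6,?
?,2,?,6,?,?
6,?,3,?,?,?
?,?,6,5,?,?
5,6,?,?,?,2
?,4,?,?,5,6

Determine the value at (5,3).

1

(4,2) = 1 (sole candidate).
(5,3) = 1: row 5 has {2,5,6}; col 3 has {3,6}; region has {4,5,6} → only 1 remains.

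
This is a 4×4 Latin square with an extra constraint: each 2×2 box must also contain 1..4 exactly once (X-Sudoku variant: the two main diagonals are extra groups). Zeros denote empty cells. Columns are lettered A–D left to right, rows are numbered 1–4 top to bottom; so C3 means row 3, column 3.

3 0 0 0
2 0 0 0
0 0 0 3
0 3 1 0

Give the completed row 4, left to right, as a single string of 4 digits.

A4 = 4: row 4 has {1,3}; col 1 has {2,3}; box has {3}; anti-diagonal has {} → only 4 remains.
D4 = 2: row 4 has {1,3,4}; col 4 has {3}; box has {1,3}; main diagonal has {3} → only 2 remains.

4312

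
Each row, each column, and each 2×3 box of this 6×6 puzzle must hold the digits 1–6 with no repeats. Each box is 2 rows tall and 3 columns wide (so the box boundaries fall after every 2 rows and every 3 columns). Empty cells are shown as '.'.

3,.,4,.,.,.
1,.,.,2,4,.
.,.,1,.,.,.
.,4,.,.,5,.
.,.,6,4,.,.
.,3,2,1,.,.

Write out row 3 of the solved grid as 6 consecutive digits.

row 2, column 3 = 5: row 2 has {1,2,4}; col 3 has {1,2,4,6}; box has {1,3,4} → only 5 remains.
row 4, column 3 = 3: row 4 has {4,5}; col 3 has {1,2,4,5,6}; box has {1,4} → only 3 remains.
row 4, column 4 = 6: row 4 has {3,4,5}; col 4 has {1,2,4}; box has {5} → only 6 remains.
row 5, column 1 = 5: row 5 has {4,6}; col 1 has {1,3}; box has {2,3,6} → only 5 remains.
row 5, column 2 = 1: row 5 has {4,5,6}; col 2 has {3,4}; box has {2,3,5,6} → only 1 remains.
row 6, column 1 = 4: row 6 has {1,2,3}; col 1 has {1,3,5}; box has {1,2,3,5,6} → only 4 remains.
row 6, column 5 = 6: row 6 has {1,2,3,4}; col 5 has {4,5}; box has {1,4} → only 6 remains.
row 6, column 6 = 5: row 6 has {1,2,3,4,6}; col 6 has {}; box has {1,4,6} → only 5 remains.
row 1, column 4 = 5: row 1 has {3,4}; col 4 has {1,2,4,6}; box has {2,4} → only 5 remains.
row 1, column 5 = 1: row 1 has {3,4,5}; col 5 has {4,5,6}; box has {2,4,5} → only 1 remains.
row 1, column 6 = 6: row 1 has {1,3,4,5}; col 6 has {5}; box has {1,2,4,5} → only 6 remains.
row 2, column 2 = 6: row 2 has {1,2,4,5}; col 2 has {1,3,4}; box has {1,3,4,5} → only 6 remains.
row 2, column 6 = 3: row 2 has {1,2,4,5,6}; col 6 has {5,6}; box has {1,2,4,5,6} → only 3 remains.
row 3, column 4 = 3: row 3 has {1}; col 4 has {1,2,4,5,6}; box has {5,6} → only 3 remains.
row 3, column 5 = 2: row 3 has {1,3}; col 5 has {1,4,5,6}; box has {3,5,6} → only 2 remains.
row 3, column 6 = 4: row 3 has {1,2,3}; col 6 has {3,5,6}; box has {2,3,5,6} → only 4 remains.
row 4, column 1 = 2: row 4 has {3,4,5,6}; col 1 has {1,3,4,5}; box has {1,3,4} → only 2 remains.
row 4, column 6 = 1: row 4 has {2,3,4,5,6}; col 6 has {3,4,5,6}; box has {2,3,4,5,6} → only 1 remains.
row 5, column 5 = 3: row 5 has {1,4,5,6}; col 5 has {1,2,4,5,6}; box has {1,4,5,6} → only 3 remains.
row 5, column 6 = 2: row 5 has {1,3,4,5,6}; col 6 has {1,3,4,5,6}; box has {1,3,4,5,6} → only 2 remains.
row 1, column 2 = 2: row 1 has {1,3,4,5,6}; col 2 has {1,3,4,6}; box has {1,3,4,5,6} → only 2 remains.
row 3, column 1 = 6: row 3 has {1,2,3,4}; col 1 has {1,2,3,4,5}; box has {1,2,3,4} → only 6 remains.
row 3, column 2 = 5: row 3 has {1,2,3,4,6}; col 2 has {1,2,3,4,6}; box has {1,2,3,4,6} → only 5 remains.

651324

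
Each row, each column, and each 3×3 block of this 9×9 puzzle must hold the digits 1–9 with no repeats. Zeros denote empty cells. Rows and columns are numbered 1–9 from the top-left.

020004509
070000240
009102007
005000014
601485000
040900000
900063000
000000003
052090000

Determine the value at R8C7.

9

R5C9 = 2 (sole candidate).
R1C1 = 1 (hidden single in row 1).
R2C9 = 1 (hidden single in row 2).
R2C6 = 9 (hidden single in row 2).
R3C1 = 4 (hidden single in row 3).
R3C5 = 5 (hidden single in row 3).
R2C5 = 3 (sole candidate).
R1C5 = 7 (sole candidate).
R4C5 = 2 (sole candidate).
R6C5 = 1 (sole candidate).
R8C5 = 4 (sole candidate).
R2C1 = 5 (hidden single in row 2).
R6C1 = 2 (hidden single in row 6).
R9C1 = 3 (hidden single in row 9).
R9C7 = 4 (hidden single in row 9).
R7C3 = 4 (hidden single in row 7).
R9C6 = 1 (hidden single in row 9).
R4C4 = 3 (hidden single in column 4).
R8C6 = 8 (hidden single in column 6).
R8C1 = 7 (sole candidate).
R8C3 = 6 (sole candidate).
R9C4 = 7 (sole candidate).
R2C3 = 8 (sole candidate).
R2C4 = 6 (sole candidate).
R4C1 = 8 (sole candidate).
R4C2 = 9 (sole candidate).
R5C2 = 3 (sole candidate).
R6C3 = 7 (sole candidate).
R6C6 = 6 (sole candidate).
R8C2 = 1 (sole candidate).
R8C7 = 9: row 8 has {1,3,4,6,7,8}; col 7 has {2,4,5}; box has {3,4} → only 9 remains.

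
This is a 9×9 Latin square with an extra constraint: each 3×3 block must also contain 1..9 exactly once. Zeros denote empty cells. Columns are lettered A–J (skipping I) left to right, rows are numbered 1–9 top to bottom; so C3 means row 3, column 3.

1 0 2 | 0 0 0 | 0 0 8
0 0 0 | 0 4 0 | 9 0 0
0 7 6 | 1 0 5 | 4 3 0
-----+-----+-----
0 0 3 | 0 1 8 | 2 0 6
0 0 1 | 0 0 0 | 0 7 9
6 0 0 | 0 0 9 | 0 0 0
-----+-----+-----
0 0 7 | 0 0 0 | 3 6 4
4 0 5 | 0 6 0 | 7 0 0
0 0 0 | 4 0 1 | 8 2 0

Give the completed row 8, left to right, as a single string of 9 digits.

H1 = 5: row 1 has {1,2,8}; col 8 has {2,3,6,7}; box has {3,4,8,9} → only 5 remains.
C2 = 8: row 2 has {4,9}; col 3 has {1,2,3,5,6,7}; box has {1,2,6,7} → only 8 remains.
H2 = 1: row 2 has {4,8,9}; col 8 has {2,3,5,6,7}; box has {3,4,5,8,9} → only 1 remains.
A3 = 9: row 3 has {1,3,4,5,6,7}; col 1 has {1,4,6}; box has {1,2,6,7,8} → only 9 remains.
J3 = 2: row 3 has {1,3,4,5,6,7,9}; col 9 has {4,6,8,9}; box has {1,3,4,5,8,9} → only 2 remains.
H4 = 4: row 4 has {1,2,3,6,8}; col 8 has {1,2,3,5,6,7}; box has {2,6,7,9} → only 4 remains.
G5 = 5: row 5 has {1,7,9}; col 7 has {2,3,4,7,8,9}; box has {2,4,6,7,9} → only 5 remains.
C6 = 4: row 6 has {6,9}; col 3 has {1,2,3,5,6,7,8}; box has {1,3,6} → only 4 remains.
G6 = 1: row 6 has {4,6,9}; col 7 has {2,3,4,5,7,8,9}; box has {2,4,5,6,7,9} → only 1 remains.
H6 = 8: row 6 has {1,4,6,9}; col 8 has {1,2,3,4,5,6,7}; box has {1,2,4,5,6,7,9} → only 8 remains.
J6 = 3: row 6 has {1,4,6,8,9}; col 9 has {2,4,6,8,9}; box has {1,2,4,5,6,7,8,9} → only 3 remains.
F7 = 2: row 7 has {3,4,6,7}; col 6 has {1,5,8,9}; box has {1,4,6} → only 2 remains.
F8 = 3: row 8 has {4,5,6,7}; col 6 has {1,2,5,8,9}; box has {1,2,4,6} → only 3 remains.
H8 = 9: row 8 has {3,4,5,6,7}; col 8 has {1,2,3,4,5,6,7,8}; box has {2,3,4,6,7,8} → only 9 remains.
J8 = 1: row 8 has {3,4,5,6,7,9}; col 9 has {2,3,4,6,8,9}; box has {2,3,4,6,7,8,9} → only 1 remains.
A9 = 3: row 9 has {1,2,4,8}; col 1 has {1,4,6,9}; box has {4,5,7} → only 3 remains.
C9 = 9: row 9 has {1,2,3,4,8}; col 3 has {1,2,3,4,5,6,7,8}; box has {3,4,5,7} → only 9 remains.
J9 = 5: row 9 has {1,2,3,4,8,9}; col 9 has {1,2,3,4,6,8,9}; box has {1,2,3,4,6,7,8,9} → only 5 remains.
G1 = 6: row 1 has {1,2,5,8}; col 7 has {1,2,3,4,5,7,8,9}; box has {1,2,3,4,5,8,9} → only 6 remains.
A2 = 5: row 2 has {1,4,8,9}; col 1 has {1,3,4,6,9}; box has {1,2,6,7,8,9} → only 5 remains.
B2 = 3: row 2 has {1,4,5,8,9}; col 2 has {7}; box has {1,2,5,6,7,8,9} → only 3 remains.
J2 = 7: row 2 has {1,3,4,5,8,9}; col 9 has {1,2,3,4,5,6,8,9}; box has {1,2,3,4,5,6,8,9} → only 7 remains.
E3 = 8: row 3 has {1,2,3,4,5,6,7,9}; col 5 has {1,4,6}; box has {1,4,5} → only 8 remains.
A4 = 7: row 4 has {1,2,3,4,6,8}; col 1 has {1,3,4,5,6,9}; box has {1,3,4,6} → only 7 remains.
D4 = 5: row 4 has {1,2,3,4,6,7,8}; col 4 has {1,4}; box has {1,8,9} → only 5 remains.
A7 = 8: row 7 has {2,3,4,6,7}; col 1 has {1,3,4,5,6,7,9}; box has {3,4,5,7,9} → only 8 remains.
B7 = 1: row 7 has {2,3,4,6,7,8}; col 2 has {3,7}; box has {3,4,5,7,8,9} → only 1 remains.
D7 = 9: row 7 has {1,2,3,4,6,7,8}; col 4 has {1,4,5}; box has {1,2,3,4,6} → only 9 remains.
E7 = 5: row 7 has {1,2,3,4,6,7,8,9}; col 5 has {1,4,6,8}; box has {1,2,3,4,6,9} → only 5 remains.
B8 = 2: row 8 has {1,3,4,5,6,7,9}; col 2 has {1,3,7}; box has {1,3,4,5,7,8,9} → only 2 remains.
D8 = 8: row 8 has {1,2,3,4,5,6,7,9}; col 4 has {1,4,5,9}; box has {1,2,3,4,5,6,9} → only 8 remains.

425863791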